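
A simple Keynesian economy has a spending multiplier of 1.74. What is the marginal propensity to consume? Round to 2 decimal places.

k = 1/(1 − MPC), so 1 − MPC = 1/k = 1/1.74 = 0.5747
MPC = 1 − 0.5747 = 0.43

MPC = 0.43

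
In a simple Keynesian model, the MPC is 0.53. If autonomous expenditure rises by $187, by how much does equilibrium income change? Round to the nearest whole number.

The multiplier is 1/(1 − MPC) = 1/0.47.
ΔY = 187/0.47 = 397.87 ≈ 398

ΔY ≈ 398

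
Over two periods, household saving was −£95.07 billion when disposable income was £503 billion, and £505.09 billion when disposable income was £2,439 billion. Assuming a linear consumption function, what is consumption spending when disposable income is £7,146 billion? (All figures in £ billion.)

MPS = ΔS/ΔY = (505.09 − (-95.07))/(2439 − 503) = 600.16/1936 = 0.31
MPC = 1 − MPS = 0.69
Autonomous saving = -95.07 − 0.31(503) = -251, so a = 251
C = 251 + 0.69(7146) = 251 + 4930.74 = 5181.74

C = 5181.74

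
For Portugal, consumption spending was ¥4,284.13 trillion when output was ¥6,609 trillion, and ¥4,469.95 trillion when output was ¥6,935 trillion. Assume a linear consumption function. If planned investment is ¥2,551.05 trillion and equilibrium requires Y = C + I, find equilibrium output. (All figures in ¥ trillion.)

MPC = (4469.95 − 4284.13)/(6935 − 6609) = 185.82/326 = 0.57
a = 4284.13 − 0.57(6609) = 517
Equilibrium: Y = 517 + 0.57Y + 2551.05
0.43Y = 3068.05, so Y = 3068.05/0.43 = 7135

Y = 7135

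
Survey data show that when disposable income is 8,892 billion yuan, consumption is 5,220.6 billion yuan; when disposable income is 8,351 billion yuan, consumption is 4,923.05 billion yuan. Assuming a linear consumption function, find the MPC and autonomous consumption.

MPC = ΔC/ΔY = (5220.6 − 4923.05)/(8892 − 8351) = 297.55/541 = 0.55
a = C − MPC·Y = 4923.05 − 0.55(8351) = 4923.05 − 4593.05 = 330

MPC = 0.55; a = 330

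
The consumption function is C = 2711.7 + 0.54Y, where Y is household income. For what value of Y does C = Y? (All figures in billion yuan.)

Y = 5895

At break-even, C = Y: 2711.7 + 0.54Y = Y
0.46Y = 2711.7, so Y = 2711.7/0.46 = 5895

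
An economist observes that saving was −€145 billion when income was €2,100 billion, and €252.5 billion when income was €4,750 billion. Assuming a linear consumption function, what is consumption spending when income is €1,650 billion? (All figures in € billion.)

C = 1862.5

MPS = ΔS/ΔY = (252.5 − (-145))/(4750 − 2100) = 397.5/2650 = 0.15
MPC = 1 − MPS = 0.85
Autonomous saving = -145 − 0.15(2100) = -460, so a = 460
C = 460 + 0.85(1650) = 460 + 1402.5 = 1862.5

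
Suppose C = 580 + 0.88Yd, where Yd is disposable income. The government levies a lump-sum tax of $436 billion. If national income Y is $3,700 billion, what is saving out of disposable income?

Yd = Y − T = 3700 − 436 = 3264
C = 580 + 0.88(3264) = 580 + 2872.32 = 3452.32
S = Yd − C = 3264 − 3452.32 = -188.32

S = -188.32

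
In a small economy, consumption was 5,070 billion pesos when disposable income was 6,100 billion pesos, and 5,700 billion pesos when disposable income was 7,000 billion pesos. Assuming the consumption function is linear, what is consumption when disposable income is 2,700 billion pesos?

MPC = (5700 − 5070)/(7000 − 6100) = 630/900 = 0.7
a = 5070 − 0.7(6100) = 5070 − 4270 = 800
C = 800 + 0.7(2700) = 800 + 1890 = 2690

C = 2690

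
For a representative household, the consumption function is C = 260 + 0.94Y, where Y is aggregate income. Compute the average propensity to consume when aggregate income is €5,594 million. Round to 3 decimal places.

APC = 0.986

C = 260 + 0.94(5594) = 5518.36
APC = C/Y = 5518.36/5594 = 0.986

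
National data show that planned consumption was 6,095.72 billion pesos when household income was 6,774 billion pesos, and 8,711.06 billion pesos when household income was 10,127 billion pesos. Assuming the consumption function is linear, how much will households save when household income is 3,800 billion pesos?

MPC = (8711.06 − 6095.72)/(10127 − 6774) = 2615.34/3353 = 0.78
a = 6095.72 − 0.78(6774) = 6095.72 − 5283.72 = 812
C = 812 + 0.78(3800) = 3776
S = 3800 − 3776 = 24

S = 24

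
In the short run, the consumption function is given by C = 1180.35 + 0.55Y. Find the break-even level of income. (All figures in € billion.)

At break-even, C = Y: 1180.35 + 0.55Y = Y
0.45Y = 1180.35, so Y = 1180.35/0.45 = 2623

Y = 2623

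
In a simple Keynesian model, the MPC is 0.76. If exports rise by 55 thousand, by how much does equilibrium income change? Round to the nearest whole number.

The multiplier is 1/(1 − MPC) = 1/0.24.
ΔY = 55/0.24 = 229.17 ≈ 229

ΔY ≈ 229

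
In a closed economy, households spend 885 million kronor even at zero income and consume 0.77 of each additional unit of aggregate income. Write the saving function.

S = Y − C = Y − (885 + 0.77Y) = -885 + (1 − 0.77)Y

S = -885 + 0.23Y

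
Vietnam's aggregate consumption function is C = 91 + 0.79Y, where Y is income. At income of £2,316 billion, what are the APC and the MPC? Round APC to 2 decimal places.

APC = 0.83; MPC = 0.79

MPC = 0.79 (the slope of the consumption function)
C = 91 + 0.79(2316) = 1920.64, so APC = 1920.64/2316 = 0.83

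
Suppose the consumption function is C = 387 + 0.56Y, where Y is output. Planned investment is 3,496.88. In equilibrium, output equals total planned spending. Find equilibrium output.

Y = 8827

Y = C + I = 387 + 0.56Y + 3496.88
Y − 0.56Y = 3883.88
0.44Y = 3883.88, so Y = 3883.88/0.44 = 8827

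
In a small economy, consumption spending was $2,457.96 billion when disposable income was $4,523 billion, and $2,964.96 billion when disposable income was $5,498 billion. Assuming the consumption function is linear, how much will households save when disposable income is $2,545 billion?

MPC = (2964.96 − 2457.96)/(5498 − 4523) = 507/975 = 0.52
a = 2457.96 − 0.52(4523) = 2457.96 − 2351.96 = 106
C = 106 + 0.52(2545) = 1429.4
S = 2545 − 1429.4 = 1115.6

S = 1115.6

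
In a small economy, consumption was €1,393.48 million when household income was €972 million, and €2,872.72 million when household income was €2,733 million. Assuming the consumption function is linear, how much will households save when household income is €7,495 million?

S = 622.2

MPC = (2872.72 − 1393.48)/(2733 − 972) = 1479.24/1761 = 0.84
a = 1393.48 − 0.84(972) = 1393.48 − 816.48 = 577
C = 577 + 0.84(7495) = 6872.8
S = 7495 − 6872.8 = 622.2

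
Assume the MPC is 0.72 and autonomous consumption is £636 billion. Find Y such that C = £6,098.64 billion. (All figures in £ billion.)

636 + 0.72Y = 6098.64
0.72Y = 5462.64, so Y = 5462.64/0.72 = 7587

Y = 7587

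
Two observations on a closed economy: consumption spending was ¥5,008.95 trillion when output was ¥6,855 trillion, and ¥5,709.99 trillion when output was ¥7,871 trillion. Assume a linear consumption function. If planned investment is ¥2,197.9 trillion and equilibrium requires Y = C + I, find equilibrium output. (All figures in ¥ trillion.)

MPC = (5709.99 − 5008.95)/(7871 − 6855) = 701.04/1016 = 0.69
a = 5008.95 − 0.69(6855) = 279
Equilibrium: Y = 279 + 0.69Y + 2197.9
0.31Y = 2476.9, so Y = 2476.9/0.31 = 7990

Y = 7990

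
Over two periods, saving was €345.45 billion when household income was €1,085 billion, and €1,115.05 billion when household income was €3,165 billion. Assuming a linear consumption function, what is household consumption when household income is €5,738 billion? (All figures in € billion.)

MPS = ΔS/ΔY = (1115.05 − 345.45)/(3165 − 1085) = 769.6/2080 = 0.37
MPC = 1 − MPS = 0.63
Autonomous saving = 345.45 − 0.37(1085) = -56, so a = 56
C = 56 + 0.63(5738) = 56 + 3614.94 = 3670.94

C = 3670.94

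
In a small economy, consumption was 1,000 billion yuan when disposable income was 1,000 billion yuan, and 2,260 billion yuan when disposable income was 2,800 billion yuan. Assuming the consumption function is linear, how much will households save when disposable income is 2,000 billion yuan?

MPC = (2260 − 1000)/(2800 − 1000) = 1260/1800 = 0.7
a = 1000 − 0.7(1000) = 1000 − 700 = 300
C = 300 + 0.7(2000) = 1700
S = 2000 − 1700 = 300

S = 300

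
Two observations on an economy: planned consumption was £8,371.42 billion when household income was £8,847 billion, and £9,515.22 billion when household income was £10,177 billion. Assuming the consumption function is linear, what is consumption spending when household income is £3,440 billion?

MPC = (9515.22 − 8371.42)/(10177 − 8847) = 1143.8/1330 = 0.86
a = 8371.42 − 0.86(8847) = 8371.42 − 7608.42 = 763
C = 763 + 0.86(3440) = 763 + 2958.4 = 3721.4

C = 3721.4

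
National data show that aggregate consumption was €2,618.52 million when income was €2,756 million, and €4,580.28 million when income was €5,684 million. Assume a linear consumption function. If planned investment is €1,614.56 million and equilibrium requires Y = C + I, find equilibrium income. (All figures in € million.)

MPC = (4580.28 − 2618.52)/(5684 − 2756) = 1961.76/2928 = 0.67
a = 2618.52 − 0.67(2756) = 772
Equilibrium: Y = 772 + 0.67Y + 1614.56
0.33Y = 2386.56, so Y = 2386.56/0.33 = 7232

Y = 7232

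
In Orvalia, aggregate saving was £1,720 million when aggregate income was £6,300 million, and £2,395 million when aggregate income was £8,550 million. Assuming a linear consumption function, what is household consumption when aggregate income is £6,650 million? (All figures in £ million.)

C = 4825

MPS = ΔS/ΔY = (2395 − 1720)/(8550 − 6300) = 675/2250 = 0.3
MPC = 1 − MPS = 0.7
Autonomous saving = 1720 − 0.3(6300) = -170, so a = 170
C = 170 + 0.7(6650) = 170 + 4655 = 4825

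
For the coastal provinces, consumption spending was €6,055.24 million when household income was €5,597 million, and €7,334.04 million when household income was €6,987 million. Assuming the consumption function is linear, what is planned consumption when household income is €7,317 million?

MPC = (7334.04 − 6055.24)/(6987 − 5597) = 1278.8/1390 = 0.92
a = 6055.24 − 0.92(5597) = 6055.24 − 5149.24 = 906
C = 906 + 0.92(7317) = 906 + 6731.64 = 7637.64

C = 7637.64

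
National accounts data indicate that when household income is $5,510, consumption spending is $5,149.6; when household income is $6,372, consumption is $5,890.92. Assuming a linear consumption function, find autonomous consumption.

MPC = ΔC/ΔY = (5890.92 − 5149.6)/(6372 − 5510) = 741.32/862 = 0.86
a = C − MPC·Y = 5149.6 − 0.86(5510) = 5149.6 − 4738.6 = 411

a = 411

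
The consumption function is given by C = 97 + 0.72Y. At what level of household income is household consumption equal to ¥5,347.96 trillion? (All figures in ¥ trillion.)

97 + 0.72Y = 5347.96
0.72Y = 5250.96, so Y = 5250.96/0.72 = 7293

Y = 7293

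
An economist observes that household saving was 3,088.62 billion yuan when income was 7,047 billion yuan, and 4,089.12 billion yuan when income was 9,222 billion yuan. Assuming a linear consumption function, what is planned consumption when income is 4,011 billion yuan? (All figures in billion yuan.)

MPS = ΔS/ΔY = (4089.12 − 3088.62)/(9222 − 7047) = 1000.5/2175 = 0.46
MPC = 1 − MPS = 0.54
Autonomous saving = 3088.62 − 0.46(7047) = -153, so a = 153
C = 153 + 0.54(4011) = 153 + 2165.94 = 2318.94

C = 2318.94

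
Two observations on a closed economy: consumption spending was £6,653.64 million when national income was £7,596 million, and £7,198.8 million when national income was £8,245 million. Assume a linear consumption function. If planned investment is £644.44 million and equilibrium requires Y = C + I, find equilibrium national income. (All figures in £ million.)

Y = 5734

MPC = (7198.8 − 6653.64)/(8245 − 7596) = 545.16/649 = 0.84
a = 6653.64 − 0.84(7596) = 273
Equilibrium: Y = 273 + 0.84Y + 644.44
0.16Y = 917.44, so Y = 917.44/0.16 = 5734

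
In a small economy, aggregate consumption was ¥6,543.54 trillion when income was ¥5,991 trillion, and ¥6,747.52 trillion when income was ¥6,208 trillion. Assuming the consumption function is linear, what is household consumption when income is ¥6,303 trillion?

MPC = (6747.52 − 6543.54)/(6208 − 5991) = 203.98/217 = 0.94
a = 6543.54 − 0.94(5991) = 6543.54 − 5631.54 = 912
C = 912 + 0.94(6303) = 912 + 5924.82 = 6836.82

C = 6836.82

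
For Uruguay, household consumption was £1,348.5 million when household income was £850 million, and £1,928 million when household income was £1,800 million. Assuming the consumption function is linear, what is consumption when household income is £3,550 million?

MPC = (1928 − 1348.5)/(1800 − 850) = 579.5/950 = 0.61
a = 1348.5 − 0.61(850) = 1348.5 − 518.5 = 830
C = 830 + 0.61(3550) = 830 + 2165.5 = 2995.5

C = 2995.5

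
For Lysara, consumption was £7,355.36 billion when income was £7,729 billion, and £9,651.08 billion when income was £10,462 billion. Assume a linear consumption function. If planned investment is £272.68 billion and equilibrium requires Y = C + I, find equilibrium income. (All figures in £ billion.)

MPC = (9651.08 − 7355.36)/(10462 − 7729) = 2295.72/2733 = 0.84
a = 7355.36 − 0.84(7729) = 863
Equilibrium: Y = 863 + 0.84Y + 272.68
0.16Y = 1135.68, so Y = 1135.68/0.16 = 7098

Y = 7098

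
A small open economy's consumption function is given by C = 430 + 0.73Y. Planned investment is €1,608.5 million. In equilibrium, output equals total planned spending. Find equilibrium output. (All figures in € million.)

Y = 7550

Y = C + I = 430 + 0.73Y + 1608.5
Y − 0.73Y = 2038.5
0.27Y = 2038.5, so Y = 2038.5/0.27 = 7550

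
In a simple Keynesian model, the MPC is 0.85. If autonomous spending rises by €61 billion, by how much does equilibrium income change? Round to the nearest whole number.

The multiplier is 1/(1 − MPC) = 1/0.15.
ΔY = 61/0.15 = 406.67 ≈ 407

ΔY ≈ 407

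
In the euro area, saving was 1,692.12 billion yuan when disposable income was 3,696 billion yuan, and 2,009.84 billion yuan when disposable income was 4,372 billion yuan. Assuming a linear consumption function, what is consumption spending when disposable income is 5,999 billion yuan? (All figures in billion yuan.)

MPS = ΔS/ΔY = (2009.84 − 1692.12)/(4372 − 3696) = 317.72/676 = 0.47
MPC = 1 − MPS = 0.53
Autonomous saving = 1692.12 − 0.47(3696) = -45, so a = 45
C = 45 + 0.53(5999) = 45 + 3179.47 = 3224.47

C = 3224.47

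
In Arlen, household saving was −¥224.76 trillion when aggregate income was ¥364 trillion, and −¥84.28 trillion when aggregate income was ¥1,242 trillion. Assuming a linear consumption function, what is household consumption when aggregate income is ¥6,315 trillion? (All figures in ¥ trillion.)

C = 5587.6

MPS = ΔS/ΔY = (-84.28 − (-224.76))/(1242 − 364) = 140.48/878 = 0.16
MPC = 1 − MPS = 0.84
Autonomous saving = -224.76 − 0.16(364) = -283, so a = 283
C = 283 + 0.84(6315) = 283 + 5304.6 = 5587.6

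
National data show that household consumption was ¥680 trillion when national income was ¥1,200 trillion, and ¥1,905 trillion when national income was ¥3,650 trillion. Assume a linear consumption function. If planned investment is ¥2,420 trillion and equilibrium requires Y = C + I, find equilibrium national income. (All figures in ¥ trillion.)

MPC = (1905 − 680)/(3650 − 1200) = 1225/2450 = 0.5
a = 680 − 0.5(1200) = 80
Equilibrium: Y = 80 + 0.5Y + 2420
0.5Y = 2500, so Y = 2500/0.5 = 5000

Y = 5000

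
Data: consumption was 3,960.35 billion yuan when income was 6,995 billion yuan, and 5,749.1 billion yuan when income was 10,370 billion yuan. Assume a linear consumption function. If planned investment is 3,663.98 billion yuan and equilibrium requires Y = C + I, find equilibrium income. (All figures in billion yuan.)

Y = 8334

MPC = (5749.1 − 3960.35)/(10370 − 6995) = 1788.75/3375 = 0.53
a = 3960.35 − 0.53(6995) = 253
Equilibrium: Y = 253 + 0.53Y + 3663.98
0.47Y = 3916.98, so Y = 3916.98/0.47 = 8334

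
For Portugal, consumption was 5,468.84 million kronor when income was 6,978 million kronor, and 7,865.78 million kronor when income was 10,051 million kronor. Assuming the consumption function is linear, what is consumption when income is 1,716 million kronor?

C = 1364.48

MPC = (7865.78 − 5468.84)/(10051 − 6978) = 2396.94/3073 = 0.78
a = 5468.84 − 0.78(6978) = 5468.84 − 5442.84 = 26
C = 26 + 0.78(1716) = 26 + 1338.48 = 1364.48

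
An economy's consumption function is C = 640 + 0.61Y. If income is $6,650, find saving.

C = 640 + 0.61(6650) = 640 + 4056.5 = 4696.5
S = Y − C = 6650 − 4696.5 = 1953.5

S = 1953.5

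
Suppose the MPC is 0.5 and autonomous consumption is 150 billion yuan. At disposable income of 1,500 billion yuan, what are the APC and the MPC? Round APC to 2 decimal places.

MPC = 0.5 (the slope of the consumption function)
C = 150 + 0.5(1500) = 900, so APC = 900/1500 = 0.60

APC = 0.60; MPC = 0.5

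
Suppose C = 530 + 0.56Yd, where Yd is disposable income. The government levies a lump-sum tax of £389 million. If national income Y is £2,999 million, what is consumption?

Yd = Y − T = 2999 − 389 = 2610
C = 530 + 0.56(2610) = 530 + 1461.6 = 1991.6

C = 1991.6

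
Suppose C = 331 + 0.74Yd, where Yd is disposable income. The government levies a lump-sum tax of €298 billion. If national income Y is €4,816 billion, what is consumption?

C = 3674.32

Yd = Y − T = 4816 − 298 = 4518
C = 331 + 0.74(4518) = 331 + 3343.32 = 3674.32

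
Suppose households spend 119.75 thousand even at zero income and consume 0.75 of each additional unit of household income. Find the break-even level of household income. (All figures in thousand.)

Y = 479

At break-even, C = Y: 119.75 + 0.75Y = Y
0.25Y = 119.75, so Y = 119.75/0.25 = 479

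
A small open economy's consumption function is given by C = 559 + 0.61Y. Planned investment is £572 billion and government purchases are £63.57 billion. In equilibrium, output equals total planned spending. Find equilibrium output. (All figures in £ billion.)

Y = C + I + G = 559 + 0.61Y + 572 + 63.57
Y − 0.61Y = 1194.57
0.39Y = 1194.57, so Y = 1194.57/0.39 = 3063

Y = 3063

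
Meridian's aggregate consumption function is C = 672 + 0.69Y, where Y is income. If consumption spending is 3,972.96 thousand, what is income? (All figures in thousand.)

Y = 4784

672 + 0.69Y = 3972.96
0.69Y = 3300.96, so Y = 3300.96/0.69 = 4784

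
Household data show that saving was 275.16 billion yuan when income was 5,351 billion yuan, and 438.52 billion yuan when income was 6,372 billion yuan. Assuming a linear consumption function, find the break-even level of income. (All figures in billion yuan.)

MPS = ΔS/ΔY = (438.52 − 275.16)/(6372 − 5351) = 163.36/1021 = 0.16
MPC = 1 − MPS = 0.84
From S(5351) = 275.16: −a + 0.16(5351) = 275.16, so a = 856.16 − 275.16 = 581
Break-even (S = 0): Y = a/MPS = 581/0.16 = 3631.25

Y = 3631.25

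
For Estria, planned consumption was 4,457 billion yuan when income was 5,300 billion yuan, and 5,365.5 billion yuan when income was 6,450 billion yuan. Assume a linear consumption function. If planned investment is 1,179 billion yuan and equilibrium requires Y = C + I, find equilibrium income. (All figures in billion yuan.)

Y = 6900

MPC = (5365.5 − 4457)/(6450 − 5300) = 908.5/1150 = 0.79
a = 4457 − 0.79(5300) = 270
Equilibrium: Y = 270 + 0.79Y + 1179
0.21Y = 1449, so Y = 1449/0.21 = 6900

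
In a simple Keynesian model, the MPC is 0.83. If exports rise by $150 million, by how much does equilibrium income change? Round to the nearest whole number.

The multiplier is 1/(1 − MPC) = 1/0.17.
ΔY = 150/0.17 = 882.35 ≈ 882

ΔY ≈ 882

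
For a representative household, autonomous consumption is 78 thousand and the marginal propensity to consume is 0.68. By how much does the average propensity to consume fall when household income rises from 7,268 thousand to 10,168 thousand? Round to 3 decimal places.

At Y = 7268: C = 78 + 0.68(7268) = 5020.24, APC = 5020.24/7268 = 0.6907
At Y = 10168: C = 6992.24, APC = 6992.24/10168 = 0.6877
Fall in APC = 0.6907 − 0.6877 = 0.003

ΔAPC = 0.003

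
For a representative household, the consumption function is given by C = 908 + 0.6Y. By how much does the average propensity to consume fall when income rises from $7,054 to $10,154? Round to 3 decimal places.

ΔAPC = 0.039

At Y = 7054: C = 908 + 0.6(7054) = 5140.4, APC = 5140.4/7054 = 0.7287
At Y = 10154: C = 7000.4, APC = 7000.4/10154 = 0.6894
Fall in APC = 0.7287 − 0.6894 = 0.0393 ≈ 0.039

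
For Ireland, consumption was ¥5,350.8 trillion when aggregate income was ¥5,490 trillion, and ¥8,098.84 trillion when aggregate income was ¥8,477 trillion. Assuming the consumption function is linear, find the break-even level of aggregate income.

Y = 3750

MPC = (8098.84 − 5350.8)/(8477 − 5490) = 2748.04/2987 = 0.92
a = 5350.8 − 0.92(5490) = 5350.8 − 5050.8 = 300
Break-even: Y = a/(1−MPC) = 300/0.08 = 3750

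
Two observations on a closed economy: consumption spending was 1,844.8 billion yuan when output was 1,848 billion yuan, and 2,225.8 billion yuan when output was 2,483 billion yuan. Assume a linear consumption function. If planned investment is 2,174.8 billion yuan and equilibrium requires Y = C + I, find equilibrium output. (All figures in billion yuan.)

Y = 7277

MPC = (2225.8 − 1844.8)/(2483 − 1848) = 381/635 = 0.6
a = 1844.8 − 0.6(1848) = 736
Equilibrium: Y = 736 + 0.6Y + 2174.8
0.4Y = 2910.8, so Y = 2910.8/0.4 = 7277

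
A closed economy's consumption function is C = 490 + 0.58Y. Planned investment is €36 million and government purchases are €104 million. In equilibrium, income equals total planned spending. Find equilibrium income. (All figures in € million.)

Y = 1500

Y = C + I + G = 490 + 0.58Y + 36 + 104
Y − 0.58Y = 630
0.42Y = 630, so Y = 630/0.42 = 1500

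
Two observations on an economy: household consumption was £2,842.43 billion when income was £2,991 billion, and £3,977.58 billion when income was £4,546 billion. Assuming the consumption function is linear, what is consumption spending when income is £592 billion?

MPC = (3977.58 − 2842.43)/(4546 − 2991) = 1135.15/1555 = 0.73
a = 2842.43 − 0.73(2991) = 2842.43 − 2183.43 = 659
C = 659 + 0.73(592) = 659 + 432.16 = 1091.16

C = 1091.16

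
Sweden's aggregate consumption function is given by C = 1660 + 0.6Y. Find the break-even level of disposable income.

Y = 4150

At break-even, C = Y: 1660 + 0.6Y = Y
0.4Y = 1660, so Y = 1660/0.4 = 4150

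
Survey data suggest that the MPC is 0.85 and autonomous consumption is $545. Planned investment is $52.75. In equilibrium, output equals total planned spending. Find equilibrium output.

Y = C + I = 545 + 0.85Y + 52.75
Y − 0.85Y = 597.75
0.15Y = 597.75, so Y = 597.75/0.15 = 3985

Y = 3985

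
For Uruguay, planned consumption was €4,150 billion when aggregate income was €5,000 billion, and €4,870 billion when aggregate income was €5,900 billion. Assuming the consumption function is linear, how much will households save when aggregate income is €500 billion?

S = -50

MPC = (4870 − 4150)/(5900 − 5000) = 720/900 = 0.8
a = 4150 − 0.8(5000) = 4150 − 4000 = 150
C = 150 + 0.8(500) = 550
S = 500 − 550 = -50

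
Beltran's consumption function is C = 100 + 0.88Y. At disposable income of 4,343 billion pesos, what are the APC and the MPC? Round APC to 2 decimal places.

MPC = 0.88 (the slope of the consumption function)
C = 100 + 0.88(4343) = 3921.84, so APC = 3921.84/4343 = 0.90

APC = 0.90; MPC = 0.88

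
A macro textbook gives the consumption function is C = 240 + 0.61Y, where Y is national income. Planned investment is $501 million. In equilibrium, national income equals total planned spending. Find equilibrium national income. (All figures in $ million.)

Y = 1900

Y = C + I = 240 + 0.61Y + 501
Y − 0.61Y = 741
0.39Y = 741, so Y = 741/0.39 = 1900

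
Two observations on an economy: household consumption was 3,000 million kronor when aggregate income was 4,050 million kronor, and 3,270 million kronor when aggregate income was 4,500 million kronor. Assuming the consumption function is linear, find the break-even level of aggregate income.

MPC = (3270 − 3000)/(4500 − 4050) = 270/450 = 0.6
a = 3000 − 0.6(4050) = 3000 − 2430 = 570
Break-even: Y = a/(1−MPC) = 570/0.4 = 1425

Y = 1425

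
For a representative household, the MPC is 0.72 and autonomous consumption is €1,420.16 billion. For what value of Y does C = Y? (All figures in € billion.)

Y = 5072

At break-even, C = Y: 1420.16 + 0.72Y = Y
0.28Y = 1420.16, so Y = 1420.16/0.28 = 5072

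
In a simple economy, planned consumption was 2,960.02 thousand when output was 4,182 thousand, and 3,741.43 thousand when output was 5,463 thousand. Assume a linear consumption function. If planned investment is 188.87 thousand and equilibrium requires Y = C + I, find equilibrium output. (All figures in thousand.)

Y = 1533

MPC = (3741.43 − 2960.02)/(5463 − 4182) = 781.41/1281 = 0.61
a = 2960.02 − 0.61(4182) = 409
Equilibrium: Y = 409 + 0.61Y + 188.87
0.39Y = 597.87, so Y = 597.87/0.39 = 1533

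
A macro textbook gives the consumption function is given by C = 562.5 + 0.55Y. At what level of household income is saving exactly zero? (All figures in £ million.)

At break-even, C = Y: 562.5 + 0.55Y = Y
0.45Y = 562.5, so Y = 562.5/0.45 = 1250

Y = 1250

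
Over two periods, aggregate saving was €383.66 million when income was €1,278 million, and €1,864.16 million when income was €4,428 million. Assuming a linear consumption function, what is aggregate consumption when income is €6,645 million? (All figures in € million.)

MPS = ΔS/ΔY = (1864.16 − 383.66)/(4428 − 1278) = 1480.5/3150 = 0.47
MPC = 1 − MPS = 0.53
Autonomous saving = 383.66 − 0.47(1278) = -217, so a = 217
C = 217 + 0.53(6645) = 217 + 3521.85 = 3738.85

C = 3738.85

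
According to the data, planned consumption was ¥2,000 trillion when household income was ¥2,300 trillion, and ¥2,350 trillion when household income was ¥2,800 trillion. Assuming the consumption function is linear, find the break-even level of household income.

Y = 1300

MPC = (2350 − 2000)/(2800 − 2300) = 350/500 = 0.7
a = 2000 − 0.7(2300) = 2000 − 1610 = 390
Break-even: Y = a/(1−MPC) = 390/0.3 = 1300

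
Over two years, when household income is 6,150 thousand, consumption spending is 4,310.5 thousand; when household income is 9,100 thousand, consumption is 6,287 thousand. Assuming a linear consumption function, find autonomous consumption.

MPC = ΔC/ΔY = (6287 − 4310.5)/(9100 − 6150) = 1976.5/2950 = 0.67
a = C − MPC·Y = 4310.5 − 0.67(6150) = 4310.5 − 4120.5 = 190

a = 190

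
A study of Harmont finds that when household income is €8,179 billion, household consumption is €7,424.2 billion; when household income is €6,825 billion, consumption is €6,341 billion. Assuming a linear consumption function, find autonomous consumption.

a = 881

MPC = ΔC/ΔY = (7424.2 − 6341)/(8179 − 6825) = 1083.2/1354 = 0.8
a = C − MPC·Y = 6341 − 0.8(6825) = 6341 − 5460 = 881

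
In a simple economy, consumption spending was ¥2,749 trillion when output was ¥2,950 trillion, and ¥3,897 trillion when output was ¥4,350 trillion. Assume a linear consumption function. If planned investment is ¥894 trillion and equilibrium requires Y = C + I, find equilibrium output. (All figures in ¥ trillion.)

Y = 6800

MPC = (3897 − 2749)/(4350 − 2950) = 1148/1400 = 0.82
a = 2749 − 0.82(2950) = 330
Equilibrium: Y = 330 + 0.82Y + 894
0.18Y = 1224, so Y = 1224/0.18 = 6800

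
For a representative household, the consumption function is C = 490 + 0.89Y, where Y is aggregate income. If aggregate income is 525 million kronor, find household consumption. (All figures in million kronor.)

C = 490 + 0.89(525) = 490 + 467.25 = 957.25

C = 957.25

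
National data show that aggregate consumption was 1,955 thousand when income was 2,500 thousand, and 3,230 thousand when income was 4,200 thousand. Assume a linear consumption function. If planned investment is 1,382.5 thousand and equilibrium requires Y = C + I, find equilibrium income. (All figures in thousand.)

Y = 5850

MPC = (3230 − 1955)/(4200 − 2500) = 1275/1700 = 0.75
a = 1955 − 0.75(2500) = 80
Equilibrium: Y = 80 + 0.75Y + 1382.5
0.25Y = 1462.5, so Y = 1462.5/0.25 = 5850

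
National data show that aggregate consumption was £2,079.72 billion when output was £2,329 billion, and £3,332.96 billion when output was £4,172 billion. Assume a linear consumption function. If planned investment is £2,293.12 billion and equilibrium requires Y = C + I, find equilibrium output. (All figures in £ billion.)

Y = 8716

MPC = (3332.96 − 2079.72)/(4172 − 2329) = 1253.24/1843 = 0.68
a = 2079.72 − 0.68(2329) = 496
Equilibrium: Y = 496 + 0.68Y + 2293.12
0.32Y = 2789.12, so Y = 2789.12/0.32 = 8716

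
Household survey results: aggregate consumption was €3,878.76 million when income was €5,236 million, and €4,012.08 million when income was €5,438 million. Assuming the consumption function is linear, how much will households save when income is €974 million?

S = -91.84

MPC = (4012.08 − 3878.76)/(5438 − 5236) = 133.32/202 = 0.66
a = 3878.76 − 0.66(5236) = 3878.76 − 3455.76 = 423
C = 423 + 0.66(974) = 1065.84
S = 974 − 1065.84 = -91.84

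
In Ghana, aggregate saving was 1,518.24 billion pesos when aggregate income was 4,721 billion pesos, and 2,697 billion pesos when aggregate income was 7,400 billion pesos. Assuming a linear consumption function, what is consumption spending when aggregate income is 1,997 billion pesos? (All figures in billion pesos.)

MPS = ΔS/ΔY = (2697 − 1518.24)/(7400 − 4721) = 1178.76/2679 = 0.44
MPC = 1 − MPS = 0.56
Autonomous saving = 1518.24 − 0.44(4721) = -559, so a = 559
C = 559 + 0.56(1997) = 559 + 1118.32 = 1677.32

C = 1677.32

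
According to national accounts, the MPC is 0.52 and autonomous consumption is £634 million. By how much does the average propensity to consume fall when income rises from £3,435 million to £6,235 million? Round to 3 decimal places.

At Y = 3435: C = 634 + 0.52(3435) = 2420.2, APC = 2420.2/3435 = 0.7046
At Y = 6235: C = 3876.2, APC = 3876.2/6235 = 0.6217
Fall in APC = 0.7046 − 0.6217 = 0.0829 ≈ 0.083

ΔAPC = 0.083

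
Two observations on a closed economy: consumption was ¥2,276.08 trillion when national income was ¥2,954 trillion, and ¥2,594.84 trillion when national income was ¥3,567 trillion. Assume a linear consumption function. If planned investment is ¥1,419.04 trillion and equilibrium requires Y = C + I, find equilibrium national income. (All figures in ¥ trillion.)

MPC = (2594.84 − 2276.08)/(3567 − 2954) = 318.76/613 = 0.52
a = 2276.08 − 0.52(2954) = 740
Equilibrium: Y = 740 + 0.52Y + 1419.04
0.48Y = 2159.04, so Y = 2159.04/0.48 = 4498

Y = 4498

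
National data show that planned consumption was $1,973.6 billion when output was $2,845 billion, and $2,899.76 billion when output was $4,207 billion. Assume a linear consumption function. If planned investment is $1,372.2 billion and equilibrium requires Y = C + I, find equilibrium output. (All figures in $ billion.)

MPC = (2899.76 − 1973.6)/(4207 − 2845) = 926.16/1362 = 0.68
a = 1973.6 − 0.68(2845) = 39
Equilibrium: Y = 39 + 0.68Y + 1372.2
0.32Y = 1411.2, so Y = 1411.2/0.32 = 4410

Y = 4410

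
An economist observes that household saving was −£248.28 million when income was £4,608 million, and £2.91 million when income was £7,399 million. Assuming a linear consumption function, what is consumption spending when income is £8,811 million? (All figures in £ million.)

C = 8681.01

MPS = ΔS/ΔY = (2.91 − (-248.28))/(7399 − 4608) = 251.19/2791 = 0.09
MPC = 1 − MPS = 0.91
Autonomous saving = -248.28 − 0.09(4608) = -663, so a = 663
C = 663 + 0.91(8811) = 663 + 8018.01 = 8681.01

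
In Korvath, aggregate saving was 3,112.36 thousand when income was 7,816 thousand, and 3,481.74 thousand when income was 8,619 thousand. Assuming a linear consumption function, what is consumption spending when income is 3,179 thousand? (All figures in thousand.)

C = 2199.66

MPS = ΔS/ΔY = (3481.74 − 3112.36)/(8619 − 7816) = 369.38/803 = 0.46
MPC = 1 − MPS = 0.54
Autonomous saving = 3112.36 − 0.46(7816) = -483, so a = 483
C = 483 + 0.54(3179) = 483 + 1716.66 = 2199.66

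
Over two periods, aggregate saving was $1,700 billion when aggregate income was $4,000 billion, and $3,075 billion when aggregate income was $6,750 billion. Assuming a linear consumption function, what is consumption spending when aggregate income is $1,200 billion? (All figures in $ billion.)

C = 900

MPS = ΔS/ΔY = (3075 − 1700)/(6750 − 4000) = 1375/2750 = 0.5
MPC = 1 − MPS = 0.5
Autonomous saving = 1700 − 0.5(4000) = -300, so a = 300
C = 300 + 0.5(1200) = 300 + 600 = 900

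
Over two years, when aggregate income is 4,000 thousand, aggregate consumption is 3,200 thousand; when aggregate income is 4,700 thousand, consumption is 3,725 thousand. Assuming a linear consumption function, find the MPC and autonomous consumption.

MPC = ΔC/ΔY = (3725 − 3200)/(4700 − 4000) = 525/700 = 0.75
a = C − MPC·Y = 3200 − 0.75(4000) = 3200 − 3000 = 200

MPC = 0.75; a = 200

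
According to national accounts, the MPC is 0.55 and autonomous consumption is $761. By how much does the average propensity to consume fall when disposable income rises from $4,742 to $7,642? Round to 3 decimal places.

ΔAPC = 0.061

At Y = 4742: C = 761 + 0.55(4742) = 3369.1, APC = 3369.1/4742 = 0.7105
At Y = 7642: C = 4964.1, APC = 4964.1/7642 = 0.6496
Fall in APC = 0.7105 − 0.6496 = 0.0609 ≈ 0.061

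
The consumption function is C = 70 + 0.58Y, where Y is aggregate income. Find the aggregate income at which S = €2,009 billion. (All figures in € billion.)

Y = 4950

S = Y − C = -70 + 0.42Y
-70 + 0.42Y = 2009, so 0.42Y = 2079 and Y = 4950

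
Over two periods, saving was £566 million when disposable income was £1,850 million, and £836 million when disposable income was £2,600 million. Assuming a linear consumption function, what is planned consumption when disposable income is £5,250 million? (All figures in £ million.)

C = 3460

MPS = ΔS/ΔY = (836 − 566)/(2600 − 1850) = 270/750 = 0.36
MPC = 1 − MPS = 0.64
Autonomous saving = 566 − 0.36(1850) = -100, so a = 100
C = 100 + 0.64(5250) = 100 + 3360 = 3460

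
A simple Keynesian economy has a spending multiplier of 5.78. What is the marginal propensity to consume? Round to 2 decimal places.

MPC = 0.83

k = 1/(1 − MPC), so 1 − MPC = 1/k = 1/5.78 = 0.1730
MPC = 1 − 0.1730 = 0.83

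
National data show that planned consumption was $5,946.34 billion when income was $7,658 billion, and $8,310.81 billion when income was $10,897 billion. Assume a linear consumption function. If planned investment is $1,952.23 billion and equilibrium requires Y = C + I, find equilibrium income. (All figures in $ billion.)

Y = 8549

MPC = (8310.81 − 5946.34)/(10897 − 7658) = 2364.47/3239 = 0.73
a = 5946.34 − 0.73(7658) = 356
Equilibrium: Y = 356 + 0.73Y + 1952.23
0.27Y = 2308.23, so Y = 2308.23/0.27 = 8549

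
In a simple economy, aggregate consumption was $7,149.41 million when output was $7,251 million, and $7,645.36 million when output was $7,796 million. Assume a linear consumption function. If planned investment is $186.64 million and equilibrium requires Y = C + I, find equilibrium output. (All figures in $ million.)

MPC = (7645.36 − 7149.41)/(7796 − 7251) = 495.95/545 = 0.91
a = 7149.41 − 0.91(7251) = 551
Equilibrium: Y = 551 + 0.91Y + 186.64
0.09Y = 737.64, so Y = 737.64/0.09 = 8196

Y = 8196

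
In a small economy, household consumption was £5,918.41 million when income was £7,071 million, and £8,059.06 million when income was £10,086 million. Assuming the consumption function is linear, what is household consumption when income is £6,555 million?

C = 5552.05

MPC = (8059.06 − 5918.41)/(10086 − 7071) = 2140.65/3015 = 0.71
a = 5918.41 − 0.71(7071) = 5918.41 − 5020.41 = 898
C = 898 + 0.71(6555) = 898 + 4654.05 = 5552.05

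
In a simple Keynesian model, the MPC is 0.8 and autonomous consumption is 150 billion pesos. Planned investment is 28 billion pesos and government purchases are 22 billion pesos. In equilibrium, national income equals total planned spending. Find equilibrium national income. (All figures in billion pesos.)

Y = 1000

Y = C + I + G = 150 + 0.8Y + 28 + 22
Y − 0.8Y = 200
0.2Y = 200, so Y = 200/0.2 = 1000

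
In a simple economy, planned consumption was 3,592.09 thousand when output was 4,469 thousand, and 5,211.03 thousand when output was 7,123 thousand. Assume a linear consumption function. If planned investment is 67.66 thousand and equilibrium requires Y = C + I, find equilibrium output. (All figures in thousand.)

Y = 2394

MPC = (5211.03 − 3592.09)/(7123 − 4469) = 1618.94/2654 = 0.61
a = 3592.09 − 0.61(4469) = 866
Equilibrium: Y = 866 + 0.61Y + 67.66
0.39Y = 933.66, so Y = 933.66/0.39 = 2394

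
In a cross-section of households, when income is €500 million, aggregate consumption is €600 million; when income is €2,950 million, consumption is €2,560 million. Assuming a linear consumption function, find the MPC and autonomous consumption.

MPC = ΔC/ΔY = (2560 − 600)/(2950 − 500) = 1960/2450 = 0.8
a = C − MPC·Y = 600 − 0.8(500) = 600 − 400 = 200

MPC = 0.8; a = 200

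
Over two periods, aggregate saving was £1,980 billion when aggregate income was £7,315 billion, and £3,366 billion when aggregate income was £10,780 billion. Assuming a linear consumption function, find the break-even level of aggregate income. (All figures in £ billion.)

MPS = ΔS/ΔY = (3366 − 1980)/(10780 − 7315) = 1386/3465 = 0.4
MPC = 1 − MPS = 0.6
From S(7315) = 1980: −a + 0.4(7315) = 1980, so a = 2926 − 1980 = 946
Break-even (S = 0): Y = a/MPS = 946/0.4 = 2365

Y = 2365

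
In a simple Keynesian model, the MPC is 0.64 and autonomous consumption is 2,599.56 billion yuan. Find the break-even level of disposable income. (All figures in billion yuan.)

Y = 7221

At break-even, C = Y: 2599.56 + 0.64Y = Y
0.36Y = 2599.56, so Y = 2599.56/0.36 = 7221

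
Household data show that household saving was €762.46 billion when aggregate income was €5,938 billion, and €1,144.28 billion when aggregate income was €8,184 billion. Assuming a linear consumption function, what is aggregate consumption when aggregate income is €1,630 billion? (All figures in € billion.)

C = 1599.9

MPS = ΔS/ΔY = (1144.28 − 762.46)/(8184 − 5938) = 381.82/2246 = 0.17
MPC = 1 − MPS = 0.83
Autonomous saving = 762.46 − 0.17(5938) = -247, so a = 247
C = 247 + 0.83(1630) = 247 + 1352.9 = 1599.9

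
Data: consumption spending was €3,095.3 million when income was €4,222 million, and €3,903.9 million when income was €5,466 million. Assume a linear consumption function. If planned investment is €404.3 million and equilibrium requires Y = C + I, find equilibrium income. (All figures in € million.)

Y = 2158

MPC = (3903.9 − 3095.3)/(5466 − 4222) = 808.6/1244 = 0.65
a = 3095.3 − 0.65(4222) = 351
Equilibrium: Y = 351 + 0.65Y + 404.3
0.35Y = 755.3, so Y = 755.3/0.35 = 2158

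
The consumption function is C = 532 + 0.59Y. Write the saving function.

S = -532 + 0.41Y

S = Y − C = Y − (532 + 0.59Y) = -532 + (1 − 0.59)Y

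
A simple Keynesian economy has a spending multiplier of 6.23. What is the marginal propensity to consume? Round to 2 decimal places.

k = 1/(1 − MPC), so 1 − MPC = 1/k = 1/6.23 = 0.1605
MPC = 1 − 0.1605 = 0.84

MPC = 0.84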